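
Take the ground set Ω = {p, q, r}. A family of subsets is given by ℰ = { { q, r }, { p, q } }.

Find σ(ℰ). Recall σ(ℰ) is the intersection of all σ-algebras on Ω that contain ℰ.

Answer: σ(ℰ) = { {}, { p }, { q }, { r }, { p, q }, { p, r }, { q, r }, Ω }

Working:
Begin from { {}, { p, q }, { q, r }, Ω } (that is, ℰ plus ∅ and Ω).
Step 1. New:
  { p }  = ᶜ of { q, r }
  { r }  = ᶜ of { p, q }
  |family| = 6
Step 2: 1 new —
  { p, r }  = { r } ∪ { p }
  |family| = 7
Step 3: 1 new —
  { q }  = ᶜ of { p, r }
  |family| = 8
Step 4: stable.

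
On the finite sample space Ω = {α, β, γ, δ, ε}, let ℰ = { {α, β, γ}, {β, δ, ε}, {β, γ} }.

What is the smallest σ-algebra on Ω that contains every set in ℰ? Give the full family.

Start: ℰ ∪ {∅, Ω} = { ∅, {β, γ}, {α, β, γ}, {β, δ, ε}, Ω }.
Pass 1. New:
  {α, γ}  = ᶜ of {β, δ, ε}
  {δ, ε}  = ᶜ of {α, β, γ}
  {α, δ, ε}  = ᶜ of {β, γ}
  {β, γ, δ, ε}  = {β, γ} ∪ {β, δ, ε}
  — 9 sets.
Pass 2. New:
  {α}  = ᶜ of {β, γ, δ, ε}
  {α, β, δ, ε}  = {α, δ, ε} ∪ {β, δ, ε}
  {α, γ, δ, ε}  = {α, δ, ε} ∪ {α, γ}
  — 12 sets.
Pass 3 (2 new):
  {β}  = ᶜ of {α, γ, δ, ε}
  {γ}  = ᶜ of {α, β, δ, ε}
  — 14 sets.
Pass 4: 2 new —
  {α, β}  = {β} ∪ {α}
  {γ, δ, ε}  = {δ, ε} ∪ {γ}
  — 16 sets.
Pass 5: no new sets; the family is a σ-algebra.

Hence σ(ℰ) has 16 members: { ∅, {α}, {β}, {γ}, {α, β}, {α, γ}, {β, γ}, {δ, ε}, {α, β, γ}, {α, δ, ε}, {β, δ, ε}, {γ, δ, ε}, {α, β, δ, ε}, {α, γ, δ, ε}, {β, γ, δ, ε}, Ω }.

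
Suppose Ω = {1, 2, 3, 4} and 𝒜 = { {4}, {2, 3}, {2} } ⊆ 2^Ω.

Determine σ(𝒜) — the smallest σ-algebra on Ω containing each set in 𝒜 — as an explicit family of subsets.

|σ(𝒜)| = 16.  σ(𝒜) = { {}, {1}, {2}, {3}, {4}, {1, 2}, {1, 3}, {1, 4}, {2, 3}, {2, 4}, {3, 4}, {1, 2, 3}, {1, 2, 4}, {1, 3, 4}, {2, 3, 4}, Ω }

Derivation:
Start: 𝒜 ∪ {∅, Ω} = { {}, {2}, {4}, {2, 3}, Ω }.
Round 1 adds 5:
  {1, 4}  = Ω∖{2, 3}
  {2, 4}  = {4} ∪ {2}
  {1, 2, 3}  = Ω∖{4}
  {1, 3, 4}  = Ω∖{2}
  {2, 3, 4}  = {2, 3} ∪ {4}
  [10 total]
Round 2. New:
  {1}  = Ω∖{2, 3, 4}
  {1, 3}  = Ω∖{2, 4}
  {1, 2, 4}  = {2} ∪ {1, 4}
  [13 total]
Round 3. New:
  {3}  = Ω∖{1, 2, 4}
  {1, 2}  = {2} ∪ {1}
  [15 total]
Round 4 adds 1:
  {3, 4}  = Ω∖{1, 2}
  [16 total]
Round 5: closed — nothing new.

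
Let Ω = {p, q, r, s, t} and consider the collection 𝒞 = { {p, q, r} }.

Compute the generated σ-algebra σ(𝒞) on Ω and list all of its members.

Start: 𝒞 ∪ {∅, Ω} = { {}, {p, q, r}, Ω }.
Iteration 1. New:
  {s, t}  = Ω∖{p, q, r}
  — 4 sets.
Iteration 2: closed — nothing new.

Hence σ(𝒞) has 4 members: { {}, {s, t}, {p, q, r}, Ω }.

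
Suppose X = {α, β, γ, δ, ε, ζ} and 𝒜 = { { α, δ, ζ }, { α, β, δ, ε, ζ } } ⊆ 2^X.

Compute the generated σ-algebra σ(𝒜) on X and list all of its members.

σ(𝒜) = { {}, { γ }, { β, ε }, { α, δ, ζ }, { β, γ, ε }, { α, γ, δ, ζ }, { α, β, δ, ε, ζ }, X }

Check:
Take S₀ = 𝒜 ∪ {∅, X} = { {}, { α, δ, ζ }, { α, β, δ, ε, ζ }, X }.
Pass 1 adds 2:
  { γ }  = { α, β, δ, ε, ζ }ᶜ
  { β, γ, ε }  = { α, δ, ζ }ᶜ
  [6 total]
Pass 2 (1 new):
  { α, γ, δ, ζ }  = { γ } ∪ { α, δ, ζ }
  [7 total]
Pass 3: +1 →
  { β, ε }  = { α, γ, δ, ζ }ᶜ
  [8 total]
Pass 4: stable.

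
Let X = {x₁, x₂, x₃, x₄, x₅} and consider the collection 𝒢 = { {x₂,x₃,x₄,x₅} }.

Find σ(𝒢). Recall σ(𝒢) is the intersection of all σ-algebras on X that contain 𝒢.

Begin from { {}, {x₂,x₃,x₄,x₅}, X } (that is, 𝒢 plus ∅ and X).
Round 1 adds 1:
  {x₁}  = {x₂,x₃,x₄,x₅}ᶜ
  [4 total]
Round 2: already closed under ᶜ and ∪.

Hence σ(𝒢) has 4 members: { {}, {x₁}, {x₂,x₃,x₄,x₅}, X }.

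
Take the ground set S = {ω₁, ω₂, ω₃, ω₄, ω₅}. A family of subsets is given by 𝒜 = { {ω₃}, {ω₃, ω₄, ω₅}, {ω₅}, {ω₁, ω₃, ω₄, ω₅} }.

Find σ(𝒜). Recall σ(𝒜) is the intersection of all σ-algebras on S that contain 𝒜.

Initial family (6 sets): { {}, {ω₃}, {ω₅}, {ω₃, ω₄, ω₅}, {ω₁, ω₃, ω₄, ω₅}, S }.
Round 1 adds 5:
  {ω₂}  = S∖{ω₁, ω₃, ω₄, ω₅}
  {ω₁, ω₂}  = S∖{ω₃, ω₄, ω₅}
  {ω₃, ω₅}  = {ω₃} ∪ {ω₅}
  {ω₁, ω₂, ω₃, ω₄}  = S∖{ω₅}
  {ω₁, ω₂, ω₄, ω₅}  = S∖{ω₃}
  (now 11)
Round 2 (8 new):
  {ω₂, ω₃}  = {ω₂} ∪ {ω₃}
  {ω₂, ω₅}  = {ω₂} ∪ {ω₅}
  {ω₁, ω₂, ω₃}  = {ω₁, ω₂} ∪ {ω₃}
  {ω₁, ω₂, ω₄}  = S∖{ω₃, ω₅}
  {ω₁, ω₂, ω₅}  = {ω₁, ω₂} ∪ {ω₅}
  {ω₂, ω₃, ω₅}  = {ω₂} ∪ {ω₃, ω₅}
  {ω₁, ω₂, ω₃, ω₅}  = {ω₁, ω₂} ∪ {ω₃, ω₅}
  {ω₂, ω₃, ω₄, ω₅}  = {ω₃, ω₄, ω₅} ∪ {ω₂}
  (now 19)
Round 3: 7 new —
  {ω₁}  = S∖{ω₂, ω₃, ω₄, ω₅}
  {ω₄}  = S∖{ω₁, ω₂, ω₃, ω₅}
  {ω₁, ω₄}  = S∖{ω₂, ω₃, ω₅}
  {ω₃, ω₄}  = S∖{ω₁, ω₂, ω₅}
  {ω₄, ω₅}  = S∖{ω₁, ω₂, ω₃}
  {ω₁, ω₃, ω₄}  = S∖{ω₂, ω₅}
  {ω₁, ω₄, ω₅}  = S∖{ω₂, ω₃}
  (now 26)
Round 4: 6 new —
  {ω₁, ω₃}  = {ω₃} ∪ {ω₁}
  {ω₁, ω₅}  = {ω₅} ∪ {ω₁}
  {ω₂, ω₄}  = {ω₂} ∪ {ω₄}
  {ω₁, ω₃, ω₅}  = {ω₃, ω₅} ∪ {ω₁}
  {ω₂, ω₃, ω₄}  = {ω₃, ω₄} ∪ {ω₂}
  {ω₂, ω₄, ω₅}  = {ω₂, ω₅} ∪ {ω₄, ω₅}
  (now 32)
Round 5: no new sets; the family is a σ-algebra.

Therefore σ(𝒜) = { {}, {ω₁}, {ω₂}, {ω₃}, {ω₄}, {ω₅}, {ω₁, ω₂}, {ω₁, ω₃}, {ω₁, ω₄}, {ω₁, ω₅}, {ω₂, ω₃}, {ω₂, ω₄}, {ω₂, ω₅}, {ω₃, ω₄}, {ω₃, ω₅}, {ω₄, ω₅}, {ω₁, ω₂, ω₃}, {ω₁, ω₂, ω₄}, {ω₁, ω₂, ω₅}, {ω₁, ω₃, ω₄}, {ω₁, ω₃, ω₅}, {ω₁, ω₄, ω₅}, {ω₂, ω₃, ω₄}, {ω₂, ω₃, ω₅}, {ω₂, ω₄, ω₅}, {ω₃, ω₄, ω₅}, {ω₁, ω₂, ω₃, ω₄}, {ω₁, ω₂, ω₃, ω₅}, {ω₁, ω₂, ω₄, ω₅}, {ω₁, ω₃, ω₄, ω₅}, {ω₂, ω₃, ω₄, ω₅}, S } (|σ(𝒜)| = 32).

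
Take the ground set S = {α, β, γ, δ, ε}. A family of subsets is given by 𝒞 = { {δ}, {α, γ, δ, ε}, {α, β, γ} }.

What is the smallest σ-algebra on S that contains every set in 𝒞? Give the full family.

Seed the family with 𝒞 together with ∅ and S: { {}, {δ}, {α, β, γ}, {α, γ, δ, ε}, S }.
Round 1 (4 new):
  {β}  = ᶜ of {α, γ, δ, ε}
  {δ, ε}  = ᶜ of {α, β, γ}
  {α, β, γ, δ}  = {α, β, γ} ∪ {δ}
  {α, β, γ, ε}  = ᶜ of {δ}
  (now 9)
Round 2. New:
  {ε}  = ᶜ of {α, β, γ, δ}
  {β, δ}  = {β} ∪ {δ}
  {β, δ, ε}  = {β} ∪ {δ, ε}
  (now 12)
Round 3. New:
  {α, γ}  = ᶜ of {β, δ, ε}
  {β, ε}  = {β} ∪ {ε}
  {α, γ, ε}  = ᶜ of {β, δ}
  (now 15)
Round 4 adds 1:
  {α, γ, δ}  = ᶜ of {β, ε}
  (now 16)
After Round 5 the family is unchanged; done.

Therefore σ(𝒞) = { {}, {β}, {δ}, {ε}, {α, γ}, {β, δ}, {β, ε}, {δ, ε}, {α, β, γ}, {α, γ, δ}, {α, γ, ε}, {β, δ, ε}, {α, β, γ, δ}, {α, β, γ, ε}, {α, γ, δ, ε}, S } (|σ(𝒞)| = 16).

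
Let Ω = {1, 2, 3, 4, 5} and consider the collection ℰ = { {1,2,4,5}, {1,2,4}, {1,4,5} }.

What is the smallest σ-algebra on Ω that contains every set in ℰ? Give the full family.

Begin from { {}, {1,2,4}, {1,4,5}, {1,2,4,5}, Ω } (that is, ℰ plus ∅ and Ω).
Step 1: +3 →
  {3}  = Ω∖{1,2,4,5}
  {2,3}  = Ω∖{1,4,5}
  {3,5}  = Ω∖{1,2,4}
  [8 total]
Step 2: +3 →
  {2,3,5}  = {3,5} ∪ {2,3}
  {1,2,3,4}  = {3} ∪ {1,2,4}
  {1,3,4,5}  = {1,4,5} ∪ {3}
  [11 total]
Step 3 (3 new):
  {2}  = Ω∖{1,3,4,5}
  {5}  = Ω∖{1,2,3,4}
  {1,4}  = Ω∖{2,3,5}
  [14 total]
Step 4 adds 2:
  {2,5}  = {2} ∪ {5}
  {1,3,4}  = {3} ∪ {1,4}
  [16 total]
Step 5: closed — nothing new.

Hence σ(ℰ) has 16 members: { {}, {2}, {3}, {5}, {1,4}, {2,3}, {2,5}, {3,5}, {1,2,4}, {1,3,4}, {1,4,5}, {2,3,5}, {1,2,3,4}, {1,2,4,5}, {1,3,4,5}, Ω }.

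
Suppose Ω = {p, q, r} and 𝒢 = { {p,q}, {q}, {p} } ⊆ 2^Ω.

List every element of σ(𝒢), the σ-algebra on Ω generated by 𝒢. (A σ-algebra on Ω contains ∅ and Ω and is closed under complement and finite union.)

σ(𝒢) = { {}, {p}, {q}, {r}, {p,q}, {p,r}, {q,r}, Ω }

Trace:
Seed the family with 𝒢 together with ∅ and Ω: { {}, {p}, {q}, {p,q}, Ω }.
Round 1: 3 new —
  {r}  = Ω∖{p,q}
  {p,r}  = Ω∖{q}
  {q,r}  = Ω∖{p}
  — 8 sets.
Round 2: stable.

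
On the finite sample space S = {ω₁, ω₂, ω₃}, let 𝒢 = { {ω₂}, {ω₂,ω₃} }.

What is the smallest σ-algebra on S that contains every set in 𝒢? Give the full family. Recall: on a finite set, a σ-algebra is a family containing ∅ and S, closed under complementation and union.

σ(𝒢) = { {}, {ω₁}, {ω₂}, {ω₃}, {ω₁,ω₂}, {ω₁,ω₃}, {ω₂,ω₃}, S }

Trace:
Start: 𝒢 ∪ {∅, S} = { {}, {ω₂}, {ω₂,ω₃}, S }.
Step 1: 2 new —
  {ω₁}  = ᶜ of {ω₂,ω₃}
  {ω₁,ω₃}  = ᶜ of {ω₂}
Step 2 adds 1:
  {ω₁,ω₂}  = {ω₂} ∪ {ω₁}
Step 3: +1 →
  {ω₃}  = ᶜ of {ω₁,ω₂}
Step 4: stable.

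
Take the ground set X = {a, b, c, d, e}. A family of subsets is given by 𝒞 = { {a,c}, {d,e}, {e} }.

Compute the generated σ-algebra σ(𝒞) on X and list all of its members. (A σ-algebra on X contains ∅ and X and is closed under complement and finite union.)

σ(𝒞) = { {}, {b}, {d}, {e}, {a,c}, {b,d}, {b,e}, {d,e}, {a,b,c}, {a,c,d}, {a,c,e}, {b,d,e}, {a,b,c,d}, {a,b,c,e}, {a,c,d,e}, X }

Derivation:
Take S₀ = 𝒞 ∪ {∅, X} = { {}, {e}, {a,c}, {d,e}, X }.
Pass 1 adds 5:
  {a,b,c}  = ᶜ of {d,e}
  {a,c,e}  = {a,c} ∪ {e}
  {b,d,e}  = ᶜ of {a,c}
  {a,b,c,d}  = ᶜ of {e}
  {a,c,d,e}  = {d,e} ∪ {a,c}
  |family| = 10
Pass 2: 3 new —
  {b}  = ᶜ of {a,c,d,e}
  {b,d}  = ᶜ of {a,c,e}
  {a,b,c,e}  = {a,b,c} ∪ {a,c,e}
  |family| = 13
Pass 3 (2 new):
  {d}  = ᶜ of {a,b,c,e}
  {b,e}  = {b} ∪ {e}
  |family| = 15
Pass 4: 1 new —
  {a,c,d}  = ᶜ of {b,e}
  |family| = 16
Pass 5: closed — nothing new.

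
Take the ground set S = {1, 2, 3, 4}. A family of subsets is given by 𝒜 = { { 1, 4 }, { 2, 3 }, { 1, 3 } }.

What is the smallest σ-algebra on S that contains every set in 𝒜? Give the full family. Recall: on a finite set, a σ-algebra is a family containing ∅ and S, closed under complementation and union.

σ(𝒜) (16 sets): { {}, { 1 }, { 2 }, { 3 }, { 4 }, { 1, 2 }, { 1, 3 }, { 1, 4 }, { 2, 3 }, { 2, 4 }, { 3, 4 }, { 1, 2, 3 }, { 1, 2, 4 }, { 1, 3, 4 }, { 2, 3, 4 }, S }

Derivation:
Start: 𝒜 ∪ {∅, S} = { {}, { 1, 3 }, { 1, 4 }, { 2, 3 }, S }.
Iteration 1 (3 new):
  { 2, 4 }  = complement { 1, 3 }
  { 1, 2, 3 }  = { 2, 3 } ∪ { 1, 3 }
  { 1, 3, 4 }  = { 1, 4 } ∪ { 1, 3 }
Iteration 2: +4 →
  { 2 }  = complement { 1, 3, 4 }
  { 4 }  = complement { 1, 2, 3 }
  { 1, 2, 4 }  = { 1, 4 } ∪ { 2, 4 }
  { 2, 3, 4 }  = { 2, 3 } ∪ { 2, 4 }
Iteration 3 (2 new):
  { 1 }  = complement { 2, 3, 4 }
  { 3 }  = complement { 1, 2, 4 }
Iteration 4: 2 new —
  { 1, 2 }  = { 2 } ∪ { 1 }
  { 3, 4 }  = { 3 } ∪ { 4 }
After Iteration 5 the family is unchanged; done.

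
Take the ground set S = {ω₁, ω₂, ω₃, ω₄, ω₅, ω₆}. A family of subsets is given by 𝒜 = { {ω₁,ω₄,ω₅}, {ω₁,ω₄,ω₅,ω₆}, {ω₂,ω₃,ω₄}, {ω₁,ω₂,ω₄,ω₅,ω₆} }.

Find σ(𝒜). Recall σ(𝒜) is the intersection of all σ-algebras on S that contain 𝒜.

Seed the family with 𝒜 together with ∅ and S: { {}, {ω₁,ω₄,ω₅}, {ω₂,ω₃,ω₄}, {ω₁,ω₄,ω₅,ω₆}, {ω₁,ω₂,ω₄,ω₅,ω₆}, S }.
Iteration 1 adds 5:
  {ω₃}  = {ω₁,ω₂,ω₄,ω₅,ω₆}ᶜ
  {ω₂,ω₃}  = {ω₁,ω₄,ω₅,ω₆}ᶜ
  {ω₁,ω₅,ω₆}  = {ω₂,ω₃,ω₄}ᶜ
  {ω₂,ω₃,ω₆}  = {ω₁,ω₄,ω₅}ᶜ
  {ω₁,ω₂,ω₃,ω₄,ω₅}  = {ω₁,ω₄,ω₅} ∪ {ω₂,ω₃,ω₄}
  [11 total]
Iteration 2: 6 new —
  {ω₆}  = {ω₁,ω₂,ω₃,ω₄,ω₅}ᶜ
  {ω₁,ω₃,ω₄,ω₅}  = {ω₁,ω₄,ω₅} ∪ {ω₃}
  {ω₁,ω₃,ω₅,ω₆}  = {ω₃} ∪ {ω₁,ω₅,ω₆}
  {ω₂,ω₃,ω₄,ω₆}  = {ω₂,ω₃,ω₄} ∪ {ω₂,ω₃,ω₆}
  {ω₁,ω₂,ω₃,ω₅,ω₆}  = {ω₂,ω₃,ω₆} ∪ {ω₁,ω₅,ω₆}
  {ω₁,ω₃,ω₄,ω₅,ω₆}  = {ω₁,ω₄,ω₅,ω₆} ∪ {ω₃}
  [17 total]
Iteration 3 adds 6:
  {ω₂}  = {ω₁,ω₃,ω₄,ω₅,ω₆}ᶜ
  {ω₄}  = {ω₁,ω₂,ω₃,ω₅,ω₆}ᶜ
  {ω₁,ω₅}  = {ω₂,ω₃,ω₄,ω₆}ᶜ
  {ω₂,ω₄}  = {ω₁,ω₃,ω₅,ω₆}ᶜ
  {ω₂,ω₆}  = {ω₁,ω₃,ω₄,ω₅}ᶜ
  {ω₃,ω₆}  = {ω₃} ∪ {ω₆}
  [23 total]
Iteration 4: +9 →
  {ω₃,ω₄}  = {ω₃} ∪ {ω₄}
  {ω₄,ω₆}  = {ω₆} ∪ {ω₄}
  {ω₁,ω₂,ω₅}  = {ω₂} ∪ {ω₁,ω₅}
  {ω₁,ω₃,ω₅}  = {ω₃} ∪ {ω₁,ω₅}
  {ω₂,ω₄,ω₆}  = {ω₂,ω₆} ∪ {ω₄}
  {ω₃,ω₄,ω₆}  = {ω₃,ω₆} ∪ {ω₄}
  {ω₁,ω₂,ω₃,ω₅}  = {ω₂,ω₃} ∪ {ω₁,ω₅}
  {ω₁,ω₂,ω₄,ω₅}  = {ω₃,ω₆}ᶜ
  {ω₁,ω₂,ω₅,ω₆}  = {ω₂} ∪ {ω₁,ω₅,ω₆}
  [32 total]
Iteration 5: closed — nothing new.

Hence σ(𝒜) has 32 members: { {}, {ω₂}, {ω₃}, {ω₄}, {ω₆}, {ω₁,ω₅}, {ω₂,ω₃}, {ω₂,ω₄}, {ω₂,ω₆}, {ω₃,ω₄}, {ω₃,ω₆}, {ω₄,ω₆}, {ω₁,ω₂,ω₅}, {ω₁,ω₃,ω₅}, {ω₁,ω₄,ω₅}, {ω₁,ω₅,ω₆}, {ω₂,ω₃,ω₄}, {ω₂,ω₃,ω₆}, {ω₂,ω₄,ω₆}, {ω₃,ω₄,ω₆}, {ω₁,ω₂,ω₃,ω₅}, {ω₁,ω₂,ω₄,ω₅}, {ω₁,ω₂,ω₅,ω₆}, {ω₁,ω₃,ω₄,ω₅}, {ω₁,ω₃,ω₅,ω₆}, {ω₁,ω₄,ω₅,ω₆}, {ω₂,ω₃,ω₄,ω₆}, {ω₁,ω₂,ω₃,ω₄,ω₅}, {ω₁,ω₂,ω₃,ω₅,ω₆}, {ω₁,ω₂,ω₄,ω₅,ω₆}, {ω₁,ω₃,ω₄,ω₅,ω₆}, S }.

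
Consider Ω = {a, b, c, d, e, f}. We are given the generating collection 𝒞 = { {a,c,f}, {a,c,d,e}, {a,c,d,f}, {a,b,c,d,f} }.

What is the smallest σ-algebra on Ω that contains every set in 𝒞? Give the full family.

σ(𝒞) = { ∅, {b}, {d}, {e}, {f}, {a,c}, {b,d}, {b,e}, {b,f}, {d,e}, {d,f}, {e,f}, {a,b,c}, {a,c,d}, {a,c,e}, {a,c,f}, {b,d,e}, {b,d,f}, {b,e,f}, {d,e,f}, {a,b,c,d}, {a,b,c,e}, {a,b,c,f}, {a,c,d,e}, {a,c,d,f}, {a,c,e,f}, {b,d,e,f}, {a,b,c,d,e}, {a,b,c,d,f}, {a,b,c,e,f}, {a,c,d,e,f}, Ω }

Trace:
Start: 𝒞 ∪ {∅, Ω} = { ∅, {a,c,f}, {a,c,d,e}, {a,c,d,f}, {a,b,c,d,f}, Ω }.
Iteration 1: +5 →
  {e}  = {a,b,c,d,f}ᶜ
  {b,e}  = {a,c,d,f}ᶜ
  {b,f}  = {a,c,d,e}ᶜ
  {b,d,e}  = {a,c,f}ᶜ
  {a,c,d,e,f}  = {a,c,d,e} ∪ {a,c,f}
  (now 11)
Iteration 2. New:
  {b}  = {a,c,d,e,f}ᶜ
  {b,e,f}  = {b,e} ∪ {b,f}
  {a,b,c,f}  = {a,c,f} ∪ {b,f}
  {a,c,e,f}  = {a,c,f} ∪ {e}
  {b,d,e,f}  = {b,f} ∪ {b,d,e}
  {a,b,c,d,e}  = {b,e} ∪ {a,c,d,e}
  {a,b,c,e,f}  = {b,e} ∪ {a,c,f}
  (now 18)
Iteration 3: +6 →
  {d}  = {a,b,c,e,f}ᶜ
  {f}  = {a,b,c,d,e}ᶜ
  {a,c}  = {b,d,e,f}ᶜ
  {b,d}  = {a,c,e,f}ᶜ
  {d,e}  = {a,b,c,f}ᶜ
  {a,c,d}  = {b,e,f}ᶜ
  (now 24)
Iteration 4: +8 →
  {d,f}  = {f} ∪ {d}
  {e,f}  = {f} ∪ {e}
  {a,b,c}  = {b} ∪ {a,c}
  {a,c,e}  = {e} ∪ {a,c}
  {b,d,f}  = {b,f} ∪ {d}
  {d,e,f}  = {f} ∪ {d,e}
  {a,b,c,d}  = {b} ∪ {a,c,d}
  {a,b,c,e}  = {b,e} ∪ {a,c}
  (now 32)
Iteration 5: no new sets; the family is a σ-algebra.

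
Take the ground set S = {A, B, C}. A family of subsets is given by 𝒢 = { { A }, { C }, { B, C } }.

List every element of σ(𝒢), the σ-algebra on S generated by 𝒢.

Seed the family with 𝒢 together with ∅ and S: { {  }, { A }, { C }, { B, C }, S }.
Step 1. New:
  { A, B }  = ᶜ of { C }
  { A, C }  = { C } ∪ { A }
  |family| = 7
Step 2 (1 new):
  { B }  = ᶜ of { A, C }
  |family| = 8
Step 3: stable.

σ(𝒢) = { {  }, { A }, { B }, { C }, { A, B }, { A, C }, { B, C }, S }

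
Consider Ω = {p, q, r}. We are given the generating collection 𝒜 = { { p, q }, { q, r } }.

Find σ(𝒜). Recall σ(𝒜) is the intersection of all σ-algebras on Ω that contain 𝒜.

Begin from { ∅, { p, q }, { q, r }, Ω } (that is, 𝒜 plus ∅ and Ω).
Step 1: +2 →
  { p }  = ᶜ of { q, r }
  { r }  = ᶜ of { p, q }
  — 6 sets.
Step 2 adds 1:
  { p, r }  = { r } ∪ { p }
  — 7 sets.
Step 3. New:
  { q }  = ᶜ of { p, r }
  — 8 sets.
Step 4 adds nothing — fixpoint reached.

Hence σ(𝒜) has 8 members: { ∅, { p }, { q }, { r }, { p, q }, { p, r }, { q, r }, Ω }.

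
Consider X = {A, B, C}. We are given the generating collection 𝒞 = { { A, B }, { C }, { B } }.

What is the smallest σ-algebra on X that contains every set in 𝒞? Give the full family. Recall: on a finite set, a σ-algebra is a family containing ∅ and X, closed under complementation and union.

σ(𝒞) = { {}, { A }, { B }, { C }, { A, B }, { A, C }, { B, C }, X }

Derivation:
Take S₀ = 𝒞 ∪ {∅, X} = { {}, { B }, { C }, { A, B }, X }.
Round 1 adds 2:
  { A, C }  = complement { B }
  { B, C }  = { C } ∪ { B }
  (now 7)
Round 2 adds 1:
  { A }  = complement { B, C }
  (now 8)
Round 3: closed — nothing new.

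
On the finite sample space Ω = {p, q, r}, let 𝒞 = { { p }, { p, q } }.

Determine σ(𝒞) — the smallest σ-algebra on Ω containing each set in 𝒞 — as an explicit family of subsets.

|σ(𝒞)| = 8.  σ(𝒞) = { {  }, { p }, { q }, { r }, { p, q }, { p, r }, { q, r }, Ω }

Working:
Start: 𝒞 ∪ {∅, Ω} = { {  }, { p }, { p, q }, Ω }.
Pass 1: 2 new —
  { r }  = Ω∖{ p, q }
  { q, r }  = Ω∖{ p }
  — 6 sets.
Pass 2 adds 1:
  { p, r }  = { r } ∪ { p }
  — 7 sets.
Pass 3: 1 new —
  { q }  = Ω∖{ p, r }
  — 8 sets.
Pass 4 adds nothing — fixpoint reached.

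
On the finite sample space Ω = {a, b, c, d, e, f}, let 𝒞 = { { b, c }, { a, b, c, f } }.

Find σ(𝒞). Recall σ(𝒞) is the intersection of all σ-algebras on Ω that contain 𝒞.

Take S₀ = 𝒞 ∪ {∅, Ω} = { {  }, { b, c }, { a, b, c, f }, Ω }.
Step 1. New:
  { d, e }  = Ω∖{ a, b, c, f }
  { a, d, e, f }  = Ω∖{ b, c }
Step 2. New:
  { b, c, d, e }  = { d, e } ∪ { b, c }
Step 3 (1 new):
  { a, f }  = Ω∖{ b, c, d, e }
Step 4: closed — nothing new.

|σ(𝒞)| = 8.  σ(𝒞) = { {  }, { a, f }, { b, c }, { d, e }, { a, b, c, f }, { a, d, e, f }, { b, c, d, e }, Ω }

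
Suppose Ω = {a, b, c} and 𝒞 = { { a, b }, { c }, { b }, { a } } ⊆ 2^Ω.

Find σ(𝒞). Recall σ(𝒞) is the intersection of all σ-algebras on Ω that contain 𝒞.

Start: 𝒞 ∪ {∅, Ω} = { ∅, { a }, { b }, { c }, { a, b }, Ω }.
Step 1 adds 2:
  { a, c }  = complement { b }
  { b, c }  = complement { a }
  |family| = 8
Step 2: closed — nothing new.

Hence σ(𝒞) has 8 members: { ∅, { a }, { b }, { c }, { a, b }, { a, c }, { b, c }, Ω }.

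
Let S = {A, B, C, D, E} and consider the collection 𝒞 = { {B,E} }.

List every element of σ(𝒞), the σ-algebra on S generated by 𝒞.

σ(𝒞) (4 sets): { {}, {B,E}, {A,C,D}, S }

Check:
Start: 𝒞 ∪ {∅, S} = { {}, {B,E}, S }.
Round 1 adds 1:
  {A,C,D}  = ᶜ of {B,E}
  (now 4)
Round 2: stable.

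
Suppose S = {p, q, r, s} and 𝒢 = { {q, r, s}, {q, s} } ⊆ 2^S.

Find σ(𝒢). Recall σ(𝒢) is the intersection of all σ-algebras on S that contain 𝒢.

Initial family (4 sets): { {}, {q, s}, {q, r, s}, S }.
Round 1: +2 →
  {p}  = S∖{q, r, s}
  {p, r}  = S∖{q, s}
  |family| = 6
Round 2 (1 new):
  {p, q, s}  = {q, s} ∪ {p}
  |family| = 7
Round 3 adds 1:
  {r}  = S∖{p, q, s}
  |family| = 8
Round 4: closed — nothing new.

σ(𝒢) = { {}, {p}, {r}, {p, r}, {q, s}, {p, q, s}, {q, r, s}, S }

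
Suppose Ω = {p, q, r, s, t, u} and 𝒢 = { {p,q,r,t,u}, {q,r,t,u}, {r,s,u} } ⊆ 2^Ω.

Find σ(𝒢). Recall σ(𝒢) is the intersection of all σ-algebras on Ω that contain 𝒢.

Start: 𝒢 ∪ {∅, Ω} = { {}, {r,s,u}, {q,r,t,u}, {p,q,r,t,u}, Ω }.
Round 1. New:
  {s}  = complement {p,q,r,t,u}
  {p,s}  = complement {q,r,t,u}
  {p,q,t}  = complement {r,s,u}
  {q,r,s,t,u}  = {r,s,u} ∪ {q,r,t,u}
  |family| = 9
Round 2. New:
  {p}  = complement {q,r,s,t,u}
  {p,q,s,t}  = {p,q,t} ∪ {p,s}
  {p,r,s,u}  = {p,s} ∪ {r,s,u}
  |family| = 12
Round 3: 2 new —
  {q,t}  = complement {p,r,s,u}
  {r,u}  = complement {p,q,s,t}
  |family| = 14
Round 4. New:
  {p,r,u}  = {p} ∪ {r,u}
  {q,s,t}  = {q,t} ∪ {s}
  |family| = 16
Round 5: no new sets; the family is a σ-algebra.

|σ(𝒢)| = 16.  σ(𝒢) = { {}, {p}, {s}, {p,s}, {q,t}, {r,u}, {p,q,t}, {p,r,u}, {q,s,t}, {r,s,u}, {p,q,s,t}, {p,r,s,u}, {q,r,t,u}, {p,q,r,t,u}, {q,r,s,t,u}, Ω }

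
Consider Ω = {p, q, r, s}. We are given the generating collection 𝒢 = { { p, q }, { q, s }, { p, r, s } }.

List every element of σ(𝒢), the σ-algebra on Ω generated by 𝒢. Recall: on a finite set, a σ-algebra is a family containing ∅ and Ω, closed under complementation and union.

Begin from { ∅, { p, q }, { q, s }, { p, r, s }, Ω } (that is, 𝒢 plus ∅ and Ω).
Iteration 1 adds 4:
  { q }  = complement { p, r, s }
  { p, r }  = complement { q, s }
  { r, s }  = complement { p, q }
  { p, q, s }  = { p, q } ∪ { q, s }
  [9 total]
Iteration 2: 3 new —
  { r }  = complement { p, q, s }
  { p, q, r }  = { p, q } ∪ { p, r }
  { q, r, s }  = { r, s } ∪ { q }
  [12 total]
Iteration 3 adds 3:
  { p }  = complement { q, r, s }
  { s }  = complement { p, q, r }
  { q, r }  = { r } ∪ { q }
  [15 total]
Iteration 4 adds 1:
  { p, s }  = complement { q, r }
  [16 total]
Iteration 5: stable.

|σ(𝒢)| = 16.  σ(𝒢) = { ∅, { p }, { q }, { r }, { s }, { p, q }, { p, r }, { p, s }, { q, r }, { q, s }, { r, s }, { p, q, r }, { p, q, s }, { p, r, s }, { q, r, s }, Ω }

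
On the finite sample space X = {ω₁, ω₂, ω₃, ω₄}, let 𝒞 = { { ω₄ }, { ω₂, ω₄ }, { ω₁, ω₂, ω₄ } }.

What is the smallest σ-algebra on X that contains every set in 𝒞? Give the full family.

Initial family (5 sets): { {  }, { ω₄ }, { ω₂, ω₄ }, { ω₁, ω₂, ω₄ }, X }.
Iteration 1 adds 3:
  { ω₃ }  = X∖{ ω₁, ω₂, ω₄ }
  { ω₁, ω₃ }  = X∖{ ω₂, ω₄ }
  { ω₁, ω₂, ω₃ }  = X∖{ ω₄ }
  — 8 sets.
Iteration 2 adds 3:
  { ω₃, ω₄ }  = { ω₄ } ∪ { ω₃ }
  { ω₁, ω₃, ω₄ }  = { ω₄ } ∪ { ω₁, ω₃ }
  { ω₂, ω₃, ω₄ }  = { ω₃ } ∪ { ω₂, ω₄ }
  — 11 sets.
Iteration 3: 3 new —
  { ω₁ }  = X∖{ ω₂, ω₃, ω₄ }
  { ω₂ }  = X∖{ ω₁, ω₃, ω₄ }
  { ω₁, ω₂ }  = X∖{ ω₃, ω₄ }
  — 14 sets.
Iteration 4: +2 →
  { ω₁, ω₄ }  = { ω₄ } ∪ { ω₁ }
  { ω₂, ω₃ }  = { ω₃ } ∪ { ω₂ }
  — 16 sets.
After Iteration 5 the family is unchanged; done.

|σ(𝒞)| = 16.  σ(𝒞) = { {  }, { ω₁ }, { ω₂ }, { ω₃ }, { ω₄ }, { ω₁, ω₂ }, { ω₁, ω₃ }, { ω₁, ω₄ }, { ω₂, ω₃ }, { ω₂, ω₄ }, { ω₃, ω₄ }, { ω₁, ω₂, ω₃ }, { ω₁, ω₂, ω₄ }, { ω₁, ω₃, ω₄ }, { ω₂, ω₃, ω₄ }, X }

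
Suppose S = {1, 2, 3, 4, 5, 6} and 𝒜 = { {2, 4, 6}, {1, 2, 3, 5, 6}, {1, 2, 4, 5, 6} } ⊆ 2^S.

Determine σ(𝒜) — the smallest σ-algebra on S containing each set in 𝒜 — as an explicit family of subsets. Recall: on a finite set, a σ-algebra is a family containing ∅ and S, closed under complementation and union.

|σ(𝒜)| = 16.  σ(𝒜) = { {}, {3}, {4}, {1, 5}, {2, 6}, {3, 4}, {1, 3, 5}, {1, 4, 5}, {2, 3, 6}, {2, 4, 6}, {1, 2, 5, 6}, {1, 3, 4, 5}, {2, 3, 4, 6}, {1, 2, 3, 5, 6}, {1, 2, 4, 5, 6}, S }

Derivation:
Take S₀ = 𝒜 ∪ {∅, S} = { {}, {2, 4, 6}, {1, 2, 3, 5, 6}, {1, 2, 4, 5, 6}, S }.
Round 1: 3 new —
  {3}  = ᶜ of {1, 2, 4, 5, 6}
  {4}  = ᶜ of {1, 2, 3, 5, 6}
  {1, 3, 5}  = ᶜ of {2, 4, 6}
Round 2. New:
  {3, 4}  = {4} ∪ {3}
  {1, 3, 4, 5}  = {4} ∪ {1, 3, 5}
  {2, 3, 4, 6}  = {2, 4, 6} ∪ {3}
Round 3. New:
  {1, 5}  = ᶜ of {2, 3, 4, 6}
  {2, 6}  = ᶜ of {1, 3, 4, 5}
  {1, 2, 5, 6}  = ᶜ of {3, 4}
Round 4 (2 new):
  {1, 4, 5}  = {1, 5} ∪ {4}
  {2, 3, 6}  = {3} ∪ {2, 6}
After Round 5 the family is unchanged; done.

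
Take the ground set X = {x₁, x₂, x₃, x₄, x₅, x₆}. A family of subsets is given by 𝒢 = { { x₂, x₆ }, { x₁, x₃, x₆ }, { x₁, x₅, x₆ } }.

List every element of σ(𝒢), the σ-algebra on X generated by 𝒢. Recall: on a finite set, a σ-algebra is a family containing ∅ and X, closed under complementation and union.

Answer: σ(𝒢) = { {}, { x₁ }, { x₂ }, { x₃ }, { x₄ }, { x₅ }, { x₆ }, { x₁, x₂ }, { x₁, x₃ }, { x₁, x₄ }, { x₁, x₅ }, { x₁, x₆ }, { x₂, x₃ }, { x₂, x₄ }, { x₂, x₅ }, { x₂, x₆ }, { x₃, x₄ }, { x₃, x₅ }, { x₃, x₆ }, { x₄, x₅ }, { x₄, x₆ }, { x₅, x₆ }, { x₁, x₂, x₃ }, { x₁, x₂, x₄ }, { x₁, x₂, x₅ }, { x₁, x₂, x₆ }, { x₁, x₃, x₄ }, { x₁, x₃, x₅ }, { x₁, x₃, x₆ }, { x₁, x₄, x₅ }, { x₁, x₄, x₆ }, { x₁, x₅, x₆ }, { x₂, x₃, x₄ }, { x₂, x₃, x₅ }, { x₂, x₃, x₆ }, { x₂, x₄, x₅ }, { x₂, x₄, x₆ }, { x₂, x₅, x₆ }, { x₃, x₄, x₅ }, { x₃, x₄, x₆ }, { x₃, x₅, x₆ }, { x₄, x₅, x₆ }, { x₁, x₂, x₃, x₄ }, { x₁, x₂, x₃, x₅ }, { x₁, x₂, x₃, x₆ }, { x₁, x₂, x₄, x₅ }, { x₁, x₂, x₄, x₆ }, { x₁, x₂, x₅, x₆ }, { x₁, x₃, x₄, x₅ }, { x₁, x₃, x₄, x₆ }, { x₁, x₃, x₅, x₆ }, { x₁, x₄, x₅, x₆ }, { x₂, x₃, x₄, x₅ }, { x₂, x₃, x₄, x₆ }, { x₂, x₃, x₅, x₆ }, { x₂, x₄, x₅, x₆ }, { x₃, x₄, x₅, x₆ }, { x₁, x₂, x₃, x₄, x₅ }, { x₁, x₂, x₃, x₄, x₆ }, { x₁, x₂, x₃, x₅, x₆ }, { x₁, x₂, x₄, x₅, x₆ }, { x₁, x₃, x₄, x₅, x₆ }, { x₂, x₃, x₄, x₅, x₆ }, X }

Trace:
Start: 𝒢 ∪ {∅, X} = { {}, { x₂, x₆ }, { x₁, x₃, x₆ }, { x₁, x₅, x₆ }, X }.
Round 1 (6 new):
  { x₂, x₃, x₄ }  = complement { x₁, x₅, x₆ }
  { x₂, x₄, x₅ }  = complement { x₁, x₃, x₆ }
  { x₁, x₂, x₃, x₆ }  = { x₁, x₃, x₆ } ∪ { x₂, x₆ }
  { x₁, x₂, x₅, x₆ }  = { x₁, x₅, x₆ } ∪ { x₂, x₆ }
  { x₁, x₃, x₄, x₅ }  = complement { x₂, x₆ }
  { x₁, x₃, x₅, x₆ }  = { x₁, x₅, x₆ } ∪ { x₁, x₃, x₆ }
  (now 11)
Round 2: +11 →
  { x₂, x₄ }  = complement { x₁, x₃, x₅, x₆ }
  { x₃, x₄ }  = complement { x₁, x₂, x₅, x₆ }
  { x₄, x₅ }  = complement { x₁, x₂, x₃, x₆ }
  { x₂, x₃, x₄, x₅ }  = { x₂, x₃, x₄ } ∪ { x₂, x₄, x₅ }
  { x₂, x₃, x₄, x₆ }  = { x₂, x₃, x₄ } ∪ { x₂, x₆ }
  { x₂, x₄, x₅, x₆ }  = { x₂, x₆ } ∪ { x₂, x₄, x₅ }
  { x₁, x₂, x₃, x₄, x₅ }  = { x₂, x₃, x₄ } ∪ { x₁, x₃, x₄, x₅ }
  { x₁, x₂, x₃, x₄, x₆ }  = { x₂, x₃, x₄ } ∪ { x₁, x₃, x₆ }
  { x₁, x₂, x₃, x₅, x₆ }  = { x₁, x₃, x₅, x₆ } ∪ { x₂, x₆ }
  { x₁, x₂, x₄, x₅, x₆ }  = { x₁, x₅, x₆ } ∪ { x₂, x₄, x₅ }
  { x₁, x₃, x₄, x₅, x₆ }  = { x₁, x₃, x₅, x₆ } ∪ { x₁, x₃, x₄, x₅ }
  (now 22)
Round 3 adds 13:
  { x₂ }  = complement { x₁, x₃, x₄, x₅, x₆ }
  { x₃ }  = complement { x₁, x₂, x₄, x₅, x₆ }
  { x₄ }  = complement { x₁, x₂, x₃, x₅, x₆ }
  { x₅ }  = complement { x₁, x₂, x₃, x₄, x₆ }
  { x₆ }  = complement { x₁, x₂, x₃, x₄, x₅ }
  { x₁, x₃ }  = complement { x₂, x₄, x₅, x₆ }
  { x₁, x₅ }  = complement { x₂, x₃, x₄, x₆ }
  { x₁, x₆ }  = complement { x₂, x₃, x₄, x₅ }
  { x₂, x₄, x₆ }  = { x₂, x₄ } ∪ { x₂, x₆ }
  { x₃, x₄, x₅ }  = { x₃, x₄ } ∪ { x₄, x₅ }
  { x₁, x₃, x₄, x₆ }  = { x₃, x₄ } ∪ { x₁, x₃, x₆ }
  { x₁, x₄, x₅, x₆ }  = { x₄, x₅ } ∪ { x₁, x₅, x₆ }
  { x₂, x₃, x₄, x₅, x₆ }  = { x₃, x₄ } ∪ { x₂, x₄, x₅, x₆ }
  (now 35)
Round 4 adds 22:
  { x₁ }  = complement { x₂, x₃, x₄, x₅, x₆ }
  { x₂, x₃ }  = complement { x₁, x₄, x₅, x₆ }
  { x₂, x₅ }  = complement { x₁, x₃, x₄, x₆ }
  { x₃, x₅ }  = { x₅ } ∪ { x₃ }
  { x₃, x₆ }  = { x₆ } ∪ { x₃ }
  { x₄, x₆ }  = { x₆ } ∪ { x₄ }
  { x₅, x₆ }  = { x₆ } ∪ { x₅ }
  { x₁, x₂, x₃ }  = { x₂ } ∪ { x₁, x₃ }
  { x₁, x₂, x₅ }  = { x₂ } ∪ { x₁, x₅ }
  { x₁, x₂, x₆ }  = complement { x₃, x₄, x₅ }
  { x₁, x₃, x₄ }  = { x₃, x₄ } ∪ { x₁, x₃ }
  { x₁, x₃, x₅ }  = complement { x₂, x₄, x₆ }
  { x₁, x₄, x₅ }  = { x₄, x₅ } ∪ { x₁, x₅ }
  { x₁, x₄, x₆ }  = { x₁, x₆ } ∪ { x₄ }
  { x₂, x₃, x₆ }  = { x₂, x₆ } ∪ { x₃ }
  { x₂, x₅, x₆ }  = { x₂, x₆ } ∪ { x₅ }
  { x₃, x₄, x₆ }  = { x₃, x₄ } ∪ { x₆ }
  { x₄, x₅, x₆ }  = { x₆ } ∪ { x₄, x₅ }
  { x₁, x₂, x₃, x₄ }  = { x₁, x₃ } ∪ { x₂, x₃, x₄ }
  { x₁, x₂, x₄, x₅ }  = { x₁, x₅ } ∪ { x₂, x₄ }
  { x₁, x₂, x₄, x₆ }  = { x₂, x₄, x₆ } ∪ { x₁, x₆ }
  { x₃, x₄, x₅, x₆ }  = { x₃, x₄, x₅ } ∪ { x₆ }
  (now 57)
Round 5 (7 new):
  { x₁, x₂ }  = complement { x₃, x₄, x₅, x₆ }
  { x₁, x₄ }  = { x₄ } ∪ { x₁ }
  { x₁, x₂, x₄ }  = { x₂, x₄ } ∪ { x₁ }
  { x₂, x₃, x₅ }  = complement { x₁, x₄, x₆ }
  { x₃, x₅, x₆ }  = { x₅, x₆ } ∪ { x₃, x₅ }
  { x₁, x₂, x₃, x₅ }  = complement { x₄, x₆ }
  { x₂, x₃, x₅, x₆ }  = { x₂, x₅ } ∪ { x₂, x₃, x₆ }
  (now 64)
Round 6: no new sets; the family is a σ-algebra.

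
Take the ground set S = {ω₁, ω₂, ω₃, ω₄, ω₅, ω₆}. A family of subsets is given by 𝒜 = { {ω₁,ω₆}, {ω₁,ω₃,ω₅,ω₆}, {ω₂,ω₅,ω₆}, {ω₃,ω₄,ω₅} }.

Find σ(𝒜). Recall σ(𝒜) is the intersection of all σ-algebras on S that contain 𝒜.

σ(𝒜) = { ∅, {ω₁}, {ω₂}, {ω₃}, {ω₄}, {ω₅}, {ω₆}, {ω₁,ω₂}, {ω₁,ω₃}, {ω₁,ω₄}, {ω₁,ω₅}, {ω₁,ω₆}, {ω₂,ω₃}, {ω₂,ω₄}, {ω₂,ω₅}, {ω₂,ω₆}, {ω₃,ω₄}, {ω₃,ω₅}, {ω₃,ω₆}, {ω₄,ω₅}, {ω₄,ω₆}, {ω₅,ω₆}, {ω₁,ω₂,ω₃}, {ω₁,ω₂,ω₄}, {ω₁,ω₂,ω₅}, {ω₁,ω₂,ω₆}, {ω₁,ω₃,ω₄}, {ω₁,ω₃,ω₅}, {ω₁,ω₃,ω₆}, {ω₁,ω₄,ω₅}, {ω₁,ω₄,ω₆}, {ω₁,ω₅,ω₆}, {ω₂,ω₃,ω₄}, {ω₂,ω₃,ω₅}, {ω₂,ω₃,ω₆}, {ω₂,ω₄,ω₅}, {ω₂,ω₄,ω₆}, {ω₂,ω₅,ω₆}, {ω₃,ω₄,ω₅}, {ω₃,ω₄,ω₆}, {ω₃,ω₅,ω₆}, {ω₄,ω₅,ω₆}, {ω₁,ω₂,ω₃,ω₄}, {ω₁,ω₂,ω₃,ω₅}, {ω₁,ω₂,ω₃,ω₆}, {ω₁,ω₂,ω₄,ω₅}, {ω₁,ω₂,ω₄,ω₆}, {ω₁,ω₂,ω₅,ω₆}, {ω₁,ω₃,ω₄,ω₅}, {ω₁,ω₃,ω₄,ω₆}, {ω₁,ω₃,ω₅,ω₆}, {ω₁,ω₄,ω₅,ω₆}, {ω₂,ω₃,ω₄,ω₅}, {ω₂,ω₃,ω₄,ω₆}, {ω₂,ω₃,ω₅,ω₆}, {ω₂,ω₄,ω₅,ω₆}, {ω₃,ω₄,ω₅,ω₆}, {ω₁,ω₂,ω₃,ω₄,ω₅}, {ω₁,ω₂,ω₃,ω₄,ω₆}, {ω₁,ω₂,ω₃,ω₅,ω₆}, {ω₁,ω₂,ω₄,ω₅,ω₆}, {ω₁,ω₃,ω₄,ω₅,ω₆}, {ω₂,ω₃,ω₄,ω₅,ω₆}, S }

Working:
Start: 𝒜 ∪ {∅, S} = { ∅, {ω₁,ω₆}, {ω₂,ω₅,ω₆}, {ω₃,ω₄,ω₅}, {ω₁,ω₃,ω₅,ω₆}, S }.
Round 1 adds 8:
  {ω₂,ω₄}  = {ω₁,ω₃,ω₅,ω₆}ᶜ
  {ω₁,ω₂,ω₆}  = {ω₃,ω₄,ω₅}ᶜ
  {ω₁,ω₃,ω₄}  = {ω₂,ω₅,ω₆}ᶜ
  {ω₁,ω₂,ω₅,ω₆}  = {ω₁,ω₆} ∪ {ω₂,ω₅,ω₆}
  {ω₂,ω₃,ω₄,ω₅}  = {ω₁,ω₆}ᶜ
  {ω₁,ω₂,ω₃,ω₅,ω₆}  = {ω₁,ω₃,ω₅,ω₆} ∪ {ω₂,ω₅,ω₆}
  {ω₁,ω₃,ω₄,ω₅,ω₆}  = {ω₁,ω₃,ω₅,ω₆} ∪ {ω₃,ω₄,ω₅}
  {ω₂,ω₃,ω₄,ω₅,ω₆}  = {ω₃,ω₄,ω₅} ∪ {ω₂,ω₅,ω₆}
Round 2. New:
  {ω₁}  = {ω₂,ω₃,ω₄,ω₅,ω₆}ᶜ
  {ω₂}  = {ω₁,ω₃,ω₄,ω₅,ω₆}ᶜ
  {ω₄}  = {ω₁,ω₂,ω₃,ω₅,ω₆}ᶜ
  {ω₃,ω₄}  = {ω₁,ω₂,ω₅,ω₆}ᶜ
  {ω₁,ω₂,ω₃,ω₄}  = {ω₁,ω₃,ω₄} ∪ {ω₂,ω₄}
  {ω₁,ω₂,ω₄,ω₆}  = {ω₁,ω₆} ∪ {ω₂,ω₄}
  {ω₁,ω₃,ω₄,ω₅}  = {ω₃,ω₄,ω₅} ∪ {ω₁,ω₃,ω₄}
  {ω₁,ω₃,ω₄,ω₆}  = {ω₁,ω₆} ∪ {ω₁,ω₃,ω₄}
  {ω₂,ω₄,ω₅,ω₆}  = {ω₂,ω₅,ω₆} ∪ {ω₂,ω₄}
  {ω₁,ω₂,ω₃,ω₄,ω₅}  = {ω₂,ω₃,ω₄,ω₅} ∪ {ω₁,ω₃,ω₄}
  {ω₁,ω₂,ω₃,ω₄,ω₆}  = {ω₁,ω₃,ω₄} ∪ {ω₁,ω₂,ω₆}
  {ω₁,ω₂,ω₄,ω₅,ω₆}  = {ω₂,ω₄} ∪ {ω₁,ω₂,ω₅,ω₆}
Round 3: +13 →
  {ω₃}  = {ω₁,ω₂,ω₄,ω₅,ω₆}ᶜ
  {ω₅}  = {ω₁,ω₂,ω₃,ω₄,ω₆}ᶜ
  {ω₆}  = {ω₁,ω₂,ω₃,ω₄,ω₅}ᶜ
  {ω₁,ω₂}  = {ω₂} ∪ {ω₁}
  {ω₁,ω₃}  = {ω₂,ω₄,ω₅,ω₆}ᶜ
  {ω₁,ω₄}  = {ω₄} ∪ {ω₁}
  {ω₂,ω₅}  = {ω₁,ω₃,ω₄,ω₆}ᶜ
  {ω₂,ω₆}  = {ω₁,ω₃,ω₄,ω₅}ᶜ
  {ω₃,ω₅}  = {ω₁,ω₂,ω₄,ω₆}ᶜ
  {ω₅,ω₆}  = {ω₁,ω₂,ω₃,ω₄}ᶜ
  {ω₁,ω₂,ω₄}  = {ω₂,ω₄} ∪ {ω₁}
  {ω₁,ω₄,ω₆}  = {ω₁,ω₆} ∪ {ω₄}
  {ω₂,ω₃,ω₄}  = {ω₃,ω₄} ∪ {ω₂}
Round 4: +25 →
  {ω₁,ω₅}  = {ω₁} ∪ {ω₅}
  {ω₂,ω₃}  = {ω₂} ∪ {ω₃}
  {ω₃,ω₆}  = {ω₃} ∪ {ω₆}
  {ω₄,ω₅}  = {ω₄} ∪ {ω₅}
  {ω₄,ω₆}  = {ω₄} ∪ {ω₆}
  {ω₁,ω₂,ω₃}  = {ω₂} ∪ {ω₁,ω₃}
  {ω₁,ω₂,ω₅}  = {ω₁,ω₂} ∪ {ω₂,ω₅}
  {ω₁,ω₃,ω₅}  = {ω₁,ω₃} ∪ {ω₃,ω₅}
  {ω₁,ω₃,ω₆}  = {ω₁,ω₆} ∪ {ω₁,ω₃}
  {ω₁,ω₄,ω₅}  = {ω₁,ω₄} ∪ {ω₅}
  {ω₁,ω₅,ω₆}  = {ω₂,ω₃,ω₄}ᶜ
  {ω₂,ω₃,ω₅}  = {ω₁,ω₄,ω₆}ᶜ
  {ω₂,ω₃,ω₆}  = {ω₂,ω₆} ∪ {ω₃}
  {ω₂,ω₄,ω₅}  = {ω₄} ∪ {ω₂,ω₅}
  {ω₂,ω₄,ω₆}  = {ω₂,ω₆} ∪ {ω₄}
  {ω₃,ω₄,ω₆}  = {ω₃,ω₄} ∪ {ω₆}
  {ω₃,ω₅,ω₆}  = {ω₁,ω₂,ω₄}ᶜ
  {ω₄,ω₅,ω₆}  = {ω₄} ∪ {ω₅,ω₆}
  {ω₁,ω₂,ω₃,ω₅}  = {ω₁,ω₃} ∪ {ω₂,ω₅}
  {ω₁,ω₂,ω₃,ω₆}  = {ω₁,ω₃} ∪ {ω₂,ω₆}
  {ω₁,ω₂,ω₄,ω₅}  = {ω₁,ω₂,ω₄} ∪ {ω₂,ω₅}
  {ω₁,ω₄,ω₅,ω₆}  = {ω₅,ω₆} ∪ {ω₁,ω₄,ω₆}
  {ω₂,ω₃,ω₄,ω₆}  = {ω₃,ω₄} ∪ {ω₂,ω₆}
  {ω₂,ω₃,ω₅,ω₆}  = {ω₁,ω₄}ᶜ
  {ω₃,ω₄,ω₅,ω₆}  = {ω₁,ω₂}ᶜ
Round 5: closed — nothing new.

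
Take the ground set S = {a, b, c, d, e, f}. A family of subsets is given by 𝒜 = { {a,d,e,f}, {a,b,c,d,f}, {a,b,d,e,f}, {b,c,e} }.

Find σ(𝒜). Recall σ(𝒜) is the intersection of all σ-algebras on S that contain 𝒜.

|σ(𝒜)| = 16.  σ(𝒜) = { ∅, {b}, {c}, {e}, {b,c}, {b,e}, {c,e}, {a,d,f}, {b,c,e}, {a,b,d,f}, {a,c,d,f}, {a,d,e,f}, {a,b,c,d,f}, {a,b,d,e,f}, {a,c,d,e,f}, S }

Working:
Initial family (6 sets): { ∅, {b,c,e}, {a,d,e,f}, {a,b,c,d,f}, {a,b,d,e,f}, S }.
Iteration 1 (4 new):
  {c}  = ᶜ of {a,b,d,e,f}
  {e}  = ᶜ of {a,b,c,d,f}
  {b,c}  = ᶜ of {a,d,e,f}
  {a,d,f}  = ᶜ of {b,c,e}
  — 10 sets.
Iteration 2 (3 new):
  {c,e}  = {e} ∪ {c}
  {a,c,d,f}  = {a,d,f} ∪ {c}
  {a,c,d,e,f}  = {a,d,e,f} ∪ {c}
  — 13 sets.
Iteration 3 adds 3:
  {b}  = ᶜ of {a,c,d,e,f}
  {b,e}  = ᶜ of {a,c,d,f}
  {a,b,d,f}  = ᶜ of {c,e}
  — 16 sets.
Iteration 4: closed — nothing new.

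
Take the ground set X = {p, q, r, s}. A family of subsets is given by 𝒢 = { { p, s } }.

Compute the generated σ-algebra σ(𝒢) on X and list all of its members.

σ(𝒢) (4 sets): { ∅, { p, s }, { q, r }, X }

Trace:
Seed the family with 𝒢 together with ∅ and X: { ∅, { p, s }, X }.
Pass 1 (1 new):
  { q, r }  = ᶜ of { p, s }
  (now 4)
Pass 2: already closed under ᶜ and ∪.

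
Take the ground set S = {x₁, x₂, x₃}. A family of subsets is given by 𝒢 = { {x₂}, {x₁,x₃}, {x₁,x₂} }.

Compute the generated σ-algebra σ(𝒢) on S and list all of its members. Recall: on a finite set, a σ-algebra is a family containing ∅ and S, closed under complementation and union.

|σ(𝒢)| = 8.  σ(𝒢) = { {}, {x₁}, {x₂}, {x₃}, {x₁,x₂}, {x₁,x₃}, {x₂,x₃}, S }

Derivation:
Seed the family with 𝒢 together with ∅ and S: { {}, {x₂}, {x₁,x₂}, {x₁,x₃}, S }.
Round 1 (1 new):
  {x₃}  = {x₁,x₂}ᶜ
  [6 total]
Round 2: +1 →
  {x₂,x₃}  = {x₃} ∪ {x₂}
  [7 total]
Round 3 (1 new):
  {x₁}  = {x₂,x₃}ᶜ
  [8 total]
Round 4: stable.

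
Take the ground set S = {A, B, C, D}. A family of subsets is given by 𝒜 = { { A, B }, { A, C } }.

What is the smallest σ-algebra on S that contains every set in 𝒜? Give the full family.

Answer: σ(𝒜) = { {}, { A }, { B }, { C }, { D }, { A, B }, { A, C }, { A, D }, { B, C }, { B, D }, { C, D }, { A, B, C }, { A, B, D }, { A, C, D }, { B, C, D }, S }

Derivation:
Seed the family with 𝒜 together with ∅ and S: { {}, { A, B }, { A, C }, S }.
Pass 1 adds 3:
  { B, D }  = { A, C }ᶜ
  { C, D }  = { A, B }ᶜ
  { A, B, C }  = { A, B } ∪ { A, C }
  — 7 sets.
Pass 2. New:
  { D }  = { A, B, C }ᶜ
  { A, B, D }  = { A, B } ∪ { B, D }
  { A, C, D }  = { C, D } ∪ { A, C }
  { B, C, D }  = { C, D } ∪ { B, D }
  — 11 sets.
Pass 3: 3 new —
  { A }  = { B, C, D }ᶜ
  { B }  = { A, C, D }ᶜ
  { C }  = { A, B, D }ᶜ
  — 14 sets.
Pass 4: +2 →
  { A, D }  = { D } ∪ { A }
  { B, C }  = { C } ∪ { B }
  — 16 sets.
Pass 5: no new sets; the family is a σ-algebra.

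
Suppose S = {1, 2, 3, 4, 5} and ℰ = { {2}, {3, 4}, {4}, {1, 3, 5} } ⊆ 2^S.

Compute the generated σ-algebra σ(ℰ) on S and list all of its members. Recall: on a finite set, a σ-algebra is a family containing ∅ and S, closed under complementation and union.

Take S₀ = ℰ ∪ {∅, S} = { {}, {2}, {4}, {3, 4}, {1, 3, 5}, S }.
Round 1 adds 5:
  {2, 4}  = {1, 3, 5}ᶜ
  {1, 2, 5}  = {3, 4}ᶜ
  {2, 3, 4}  = {3, 4} ∪ {2}
  {1, 2, 3, 5}  = {4}ᶜ
  {1, 3, 4, 5}  = {2}ᶜ
  — 11 sets.
Round 2: 2 new —
  {1, 5}  = {2, 3, 4}ᶜ
  {1, 2, 4, 5}  = {1, 2, 5} ∪ {4}
  — 13 sets.
Round 3: +2 →
  {3}  = {1, 2, 4, 5}ᶜ
  {1, 4, 5}  = {1, 5} ∪ {4}
  — 15 sets.
Round 4. New:
  {2, 3}  = {1, 4, 5}ᶜ
  — 16 sets.
Round 5: already closed under ᶜ and ∪.

|σ(ℰ)| = 16.  σ(ℰ) = { {}, {2}, {3}, {4}, {1, 5}, {2, 3}, {2, 4}, {3, 4}, {1, 2, 5}, {1, 3, 5}, {1, 4, 5}, {2, 3, 4}, {1, 2, 3, 5}, {1, 2, 4, 5}, {1, 3, 4, 5}, S }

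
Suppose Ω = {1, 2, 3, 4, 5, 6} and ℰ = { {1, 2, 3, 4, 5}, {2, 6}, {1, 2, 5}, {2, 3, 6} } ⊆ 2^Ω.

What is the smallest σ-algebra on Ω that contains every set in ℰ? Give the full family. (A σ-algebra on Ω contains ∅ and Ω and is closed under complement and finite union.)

σ(ℰ) = { ∅, {2}, {3}, {4}, {6}, {1, 5}, {2, 3}, {2, 4}, {2, 6}, {3, 4}, {3, 6}, {4, 6}, {1, 2, 5}, {1, 3, 5}, {1, 4, 5}, {1, 5, 6}, {2, 3, 4}, {2, 3, 6}, {2, 4, 6}, {3, 4, 6}, {1, 2, 3, 5}, {1, 2, 4, 5}, {1, 2, 5, 6}, {1, 3, 4, 5}, {1, 3, 5, 6}, {1, 4, 5, 6}, {2, 3, 4, 6}, {1, 2, 3, 4, 5}, {1, 2, 3, 5, 6}, {1, 2, 4, 5, 6}, {1, 3, 4, 5, 6}, Ω }

Working:
Seed the family with ℰ together with ∅ and Ω: { ∅, {2, 6}, {1, 2, 5}, {2, 3, 6}, {1, 2, 3, 4, 5}, Ω }.
Round 1 adds 6:
  {6}  = ᶜ of {1, 2, 3, 4, 5}
  {1, 4, 5}  = ᶜ of {2, 3, 6}
  {3, 4, 6}  = ᶜ of {1, 2, 5}
  {1, 2, 5, 6}  = {1, 2, 5} ∪ {2, 6}
  {1, 3, 4, 5}  = ᶜ of {2, 6}
  {1, 2, 3, 5, 6}  = {1, 2, 5} ∪ {2, 3, 6}
  [12 total]
Round 2: +7 →
  {4}  = ᶜ of {1, 2, 3, 5, 6}
  {3, 4}  = ᶜ of {1, 2, 5, 6}
  {1, 2, 4, 5}  = {1, 4, 5} ∪ {1, 2, 5}
  {1, 4, 5, 6}  = {1, 4, 5} ∪ {6}
  {2, 3, 4, 6}  = {2, 3, 6} ∪ {3, 4, 6}
  {1, 2, 4, 5, 6}  = {1, 4, 5} ∪ {2, 6}
  {1, 3, 4, 5, 6}  = {1, 4, 5} ∪ {3, 4, 6}
  [19 total]
Round 3 adds 7:
  {2}  = ᶜ of {1, 3, 4, 5, 6}
  {3}  = ᶜ of {1, 2, 4, 5, 6}
  {1, 5}  = ᶜ of {2, 3, 4, 6}
  {2, 3}  = ᶜ of {1, 4, 5, 6}
  {3, 6}  = ᶜ of {1, 2, 4, 5}
  {4, 6}  = {6} ∪ {4}
  {2, 4, 6}  = {2, 6} ∪ {4}
  [26 total]
Round 4 adds 6:
  {2, 4}  = {2} ∪ {4}
  {1, 3, 5}  = ᶜ of {2, 4, 6}
  {1, 5, 6}  = {6} ∪ {1, 5}
  {2, 3, 4}  = {3, 4} ∪ {2}
  {1, 2, 3, 5}  = ᶜ of {4, 6}
  {1, 3, 5, 6}  = {3, 6} ∪ {1, 5}
  [32 total]
Round 5: no new sets; the family is a σ-algebra.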